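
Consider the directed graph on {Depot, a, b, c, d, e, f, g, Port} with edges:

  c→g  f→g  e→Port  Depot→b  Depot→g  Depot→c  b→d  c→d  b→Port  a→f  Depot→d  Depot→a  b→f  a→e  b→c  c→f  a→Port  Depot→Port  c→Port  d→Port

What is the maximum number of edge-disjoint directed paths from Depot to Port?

5

Assign every edge capacity 1; by Menger, the answer equals the max flow.
Path Depot→Port (+1); total 1.
Path Depot→a→Port (+1); total 2.
Path Depot→b→Port (+1); total 3.
Path Depot→c→Port (+1); total 4.
Path Depot→d→Port (+1); total 5.
No residual Depot→Port path; max flow = 5.
Certifying cut of size 5: {Depot→Port, Depot→a, Depot→b, Depot→c, Depot→d}.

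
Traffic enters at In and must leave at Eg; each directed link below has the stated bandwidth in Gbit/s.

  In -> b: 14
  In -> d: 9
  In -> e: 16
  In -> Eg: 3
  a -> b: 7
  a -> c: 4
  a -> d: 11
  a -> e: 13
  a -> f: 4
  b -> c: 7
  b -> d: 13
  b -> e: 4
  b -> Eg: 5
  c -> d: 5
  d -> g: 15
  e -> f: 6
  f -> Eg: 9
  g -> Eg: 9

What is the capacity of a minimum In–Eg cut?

23

Augment In→Eg: bottleneck 3, flow now 3.
Augment In→b→Eg: bottleneck 5, flow now 8.
Augment In→d→g→Eg: bottleneck 9, flow now 17.
Augment In→e→f→Eg: bottleneck 6, flow now 23.
No augmenting path remains; maximum flow = 23.
By max-flow min-cut, the minimum cut capacity equals the max flow.
In the residual graph, reachable from In: {In, b, c, d, e, g}.
Min-cut edges: In→Eg (3), b→Eg (5), e→f (6), g→Eg (9); capacity 3 + 5 + 6 + 9 = 23.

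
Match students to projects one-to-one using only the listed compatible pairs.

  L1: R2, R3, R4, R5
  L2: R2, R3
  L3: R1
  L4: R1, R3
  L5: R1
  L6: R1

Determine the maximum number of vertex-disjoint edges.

4

Unit-capacity flow: source→left, listed edges, right→sink; max matching = max flow.
Augmenting path L1→R2 (+1); matched 1.
Augmenting path L2→R3 (+1); matched 2.
Augmenting path L3→R1 (+1); matched 3.
Augmenting path L4→R3→L2→R2→L1→R4 (+1); matched 4.
No augmenting path remains; maximum matching = 4.
König certificate: {L1, L2, L4, R1} is a vertex cover of size 4 (every listed pair touches it), so no matching can be larger.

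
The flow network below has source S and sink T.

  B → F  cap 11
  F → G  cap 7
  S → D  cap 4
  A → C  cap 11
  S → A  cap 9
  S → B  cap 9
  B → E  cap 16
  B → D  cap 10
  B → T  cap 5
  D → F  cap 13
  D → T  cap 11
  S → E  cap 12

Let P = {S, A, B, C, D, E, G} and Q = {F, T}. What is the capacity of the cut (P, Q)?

Edges leaving {S, A, B, C, D, E, G}: B→F (11), B→T (5), D→F (13), D→T (11).
Cut capacity = 11 + 5 + 13 + 11 = 40.

40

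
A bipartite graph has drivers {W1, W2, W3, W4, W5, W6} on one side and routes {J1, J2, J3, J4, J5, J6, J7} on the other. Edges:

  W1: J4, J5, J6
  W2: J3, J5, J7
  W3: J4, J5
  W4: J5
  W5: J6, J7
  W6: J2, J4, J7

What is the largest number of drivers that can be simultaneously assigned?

6

Unit-capacity flow: source→left, listed edges, right→sink; max matching = max flow.
Augmenting path W1→J4 (+1); matched 1.
Augmenting path W2→J3 (+1); matched 2.
Augmenting path W3→J5 (+1); matched 3.
Augmenting path W5→J6 (+1); matched 4.
Augmenting path W6→J2 (+1); matched 5.
Augmenting path W4→J5→W3→J4→W1→J6→W5→J7 (+1); matched 6.
No augmenting path remains; maximum matching = 6.
König certificate: {W1, W2, W3, W4, W5, W6} is a vertex cover of size 6 (every listed pair touches it), so no matching can be larger.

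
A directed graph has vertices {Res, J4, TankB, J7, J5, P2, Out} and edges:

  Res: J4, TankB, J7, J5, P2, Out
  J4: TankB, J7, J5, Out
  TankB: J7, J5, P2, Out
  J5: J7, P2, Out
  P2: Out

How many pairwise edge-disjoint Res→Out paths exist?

Assign every edge capacity 1; by Menger, the answer equals the max flow.
Path Res→Out (+1); total 1.
Path Res→J4→Out (+1); total 2.
Path Res→TankB→Out (+1); total 3.
Path Res→J5→Out (+1); total 4.
Path Res→P2→Out (+1); total 5.
No residual Res→Out path; max flow = 5.
Certifying cut of size 5: {Res→J4, Res→J5, Res→Out, Res→P2, Res→TankB}.

5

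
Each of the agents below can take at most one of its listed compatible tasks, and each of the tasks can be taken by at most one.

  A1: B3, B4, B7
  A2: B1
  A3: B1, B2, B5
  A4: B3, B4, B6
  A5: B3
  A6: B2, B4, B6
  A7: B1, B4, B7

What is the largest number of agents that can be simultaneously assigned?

7

Unit-capacity flow: source→left, listed edges, right→sink; max matching = max flow.
Augmenting path A1→B3 (+1); matched 1.
Augmenting path A2→B1 (+1); matched 2.
Augmenting path A3→B2 (+1); matched 3.
Augmenting path A4→B4 (+1); matched 4.
Augmenting path A6→B6 (+1); matched 5.
Augmenting path A7→B7 (+1); matched 6.
Augmenting path A5→B3→A1→B4→A4→B6→A6→B2→A3→B5 (+1); matched 7.
No augmenting path remains; maximum matching = 7.
König certificate: {A1, A2, A3, A4, A5, A6, A7} is a vertex cover of size 7 (every listed pair touches it), so no matching can be larger.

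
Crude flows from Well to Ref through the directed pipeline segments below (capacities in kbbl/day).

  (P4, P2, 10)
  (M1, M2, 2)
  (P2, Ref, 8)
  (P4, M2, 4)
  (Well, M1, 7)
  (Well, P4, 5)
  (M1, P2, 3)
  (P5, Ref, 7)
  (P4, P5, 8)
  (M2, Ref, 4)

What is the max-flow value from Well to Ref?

10

Augment Well→P4→P5→Ref: bottleneck 5, flow now 5.
Augment Well→M1→M2→Ref: bottleneck 2, flow now 7.
Augment Well→M1→P2→Ref: bottleneck 3, flow now 10.
No augmenting path remains; maximum flow = 10.
In the residual graph, reachable from Well: {Well, M1}.
Min-cut edges: Well→P4 (5), M1→M2 (2), M1→P2 (3); capacity 5 + 2 + 3 = 10.
This cut is saturated, so no flow can exceed 10.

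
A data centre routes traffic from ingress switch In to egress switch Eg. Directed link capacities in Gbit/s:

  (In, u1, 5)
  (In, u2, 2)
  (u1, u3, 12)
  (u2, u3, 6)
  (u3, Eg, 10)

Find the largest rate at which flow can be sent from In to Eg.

Augment In→u1→u3→Eg: bottleneck 5, flow now 5.
Augment In→u2→u3→Eg: bottleneck 2, flow now 7.
No augmenting path remains; maximum flow = 7.
In the residual graph, reachable from In: {In}.
Min-cut edges: In→u1 (5), In→u2 (2); capacity 5 + 2 = 7.
This cut is saturated, so no flow can exceed 7.

7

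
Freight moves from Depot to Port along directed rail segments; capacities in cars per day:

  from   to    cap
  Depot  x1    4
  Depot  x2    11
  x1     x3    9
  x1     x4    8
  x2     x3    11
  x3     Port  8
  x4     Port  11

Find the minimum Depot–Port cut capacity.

Augment Depot→x1→x3→Port: bottleneck 4, flow now 4.
Augment Depot→x2→x3→Port: bottleneck 4, flow now 8.
Augment Depot→x2→x3→x1→x4→Port: bottleneck 4, flow now 12. (uses reverse residual edge)
No augmenting path remains; maximum flow = 12.
By max-flow min-cut, the minimum cut capacity equals the max flow.
In the residual graph, reachable from Depot: {Depot, x2, x3}.
Min-cut edges: Depot→x1 (4), x3→Port (8); capacity 4 + 8 = 12.

12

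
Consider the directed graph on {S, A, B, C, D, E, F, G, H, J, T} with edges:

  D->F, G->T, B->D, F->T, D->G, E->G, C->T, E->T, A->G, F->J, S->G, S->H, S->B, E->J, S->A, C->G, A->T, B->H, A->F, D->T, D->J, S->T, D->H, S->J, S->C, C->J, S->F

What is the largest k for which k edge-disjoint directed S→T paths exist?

6

Assign every edge capacity 1; by Menger, the answer equals the max flow.
Path S→T (+1); total 1.
Path S→A→T (+1); total 2.
Path S→C→T (+1); total 3.
Path S→F→T (+1); total 4.
Path S→G→T (+1); total 5.
Path S→B→D→T (+1); total 6.
No residual S→T path; max flow = 6.
Certifying cut of size 6: {S→A, S→B, S→C, S→F, S→G, S→T}.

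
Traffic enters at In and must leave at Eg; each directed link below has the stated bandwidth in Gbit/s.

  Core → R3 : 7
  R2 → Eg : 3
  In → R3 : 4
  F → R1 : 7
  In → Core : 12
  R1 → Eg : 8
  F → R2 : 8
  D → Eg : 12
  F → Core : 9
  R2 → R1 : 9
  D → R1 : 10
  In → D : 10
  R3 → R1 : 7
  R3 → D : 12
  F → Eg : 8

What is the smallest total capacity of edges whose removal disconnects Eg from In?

Augment In→D→Eg: bottleneck 10, flow now 10.
Augment In→R3→D→Eg: bottleneck 2, flow now 12.
Augment In→R3→R1→Eg: bottleneck 2, flow now 14.
Augment In→Core→R3→R1→Eg: bottleneck 5, flow now 19.
Augment In→Core→R3→D→R1→Eg: bottleneck 1, flow now 20.
No augmenting path remains; maximum flow = 20.
By max-flow min-cut, the minimum cut capacity equals the max flow.
In the residual graph, reachable from In: {In, Core, R3, D, R1}.
Min-cut edges: D→Eg (12), R1→Eg (8); capacity 12 + 8 = 20.

20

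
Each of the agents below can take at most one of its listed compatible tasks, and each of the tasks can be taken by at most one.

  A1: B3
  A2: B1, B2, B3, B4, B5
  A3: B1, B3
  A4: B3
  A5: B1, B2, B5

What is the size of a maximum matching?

Unit-capacity flow: source→left, listed edges, right→sink; max matching = max flow.
Augmenting path A1→B3 (+1); matched 1.
Augmenting path A2→B1 (+1); matched 2.
Augmenting path A5→B2 (+1); matched 3.
Augmenting path A3→B1→A2→B4 (+1); matched 4.
No augmenting path remains; maximum matching = 4.
König certificate: {A2, A3, A5, B3} is a vertex cover of size 4 (every listed pair touches it), so no matching can be larger.

4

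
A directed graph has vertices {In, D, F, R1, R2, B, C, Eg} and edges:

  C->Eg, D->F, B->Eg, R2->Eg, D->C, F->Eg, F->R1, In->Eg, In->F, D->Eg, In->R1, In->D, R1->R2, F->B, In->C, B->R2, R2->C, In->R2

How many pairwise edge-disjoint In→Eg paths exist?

Assign every edge capacity 1; by Menger, the answer equals the max flow.
Path In→Eg (+1); total 1.
Path In→D→Eg (+1); total 2.
Path In→F→Eg (+1); total 3.
Path In→R2→Eg (+1); total 4.
Path In→C→Eg (+1); total 5.
No residual In→Eg path; max flow = 5.
Certifying cut of size 5: {C→Eg, In→D, In→Eg, In→F, R2→Eg}.

5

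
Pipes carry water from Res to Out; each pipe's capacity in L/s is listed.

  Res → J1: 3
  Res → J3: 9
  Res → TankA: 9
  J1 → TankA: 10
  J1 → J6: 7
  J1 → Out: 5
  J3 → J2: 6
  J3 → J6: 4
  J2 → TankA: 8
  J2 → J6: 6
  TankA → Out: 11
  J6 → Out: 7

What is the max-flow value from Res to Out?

21

Augment Res→J1→Out: bottleneck 3, flow now 3.
Augment Res→TankA→Out: bottleneck 9, flow now 12.
Augment Res→J3→J6→Out: bottleneck 4, flow now 16.
Augment Res→J3→J2→TankA→Out: bottleneck 2, flow now 18.
Augment Res→J3→J2→J6→Out: bottleneck 3, flow now 21.
No augmenting path remains; maximum flow = 21.
In the residual graph, reachable from Res: {Res}.
Min-cut edges: Res→J1 (3), Res→J3 (9), Res→TankA (9); capacity 3 + 9 + 9 = 21.
This cut is saturated, so no flow can exceed 21.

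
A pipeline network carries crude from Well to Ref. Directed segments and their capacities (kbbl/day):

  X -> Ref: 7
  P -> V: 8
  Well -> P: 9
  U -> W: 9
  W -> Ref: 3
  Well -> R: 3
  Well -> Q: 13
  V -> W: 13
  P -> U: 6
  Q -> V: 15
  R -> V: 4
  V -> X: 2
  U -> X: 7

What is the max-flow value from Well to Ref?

10

Augment Well→P→U→W→Ref: bottleneck 3, flow now 3.
Augment Well→P→U→X→Ref: bottleneck 3, flow now 6.
Augment Well→P→V→X→Ref: bottleneck 2, flow now 8.
Augment Well→P→V→W→U→X→Ref: bottleneck 1, flow now 9. (uses reverse residual edge)
Augment Well→Q→V→W→U→X→Ref: bottleneck 1, flow now 10. (uses reverse residual edge)
No augmenting path remains; maximum flow = 10.
In the residual graph, reachable from Well: {Well, P, Q, R, U, V, W, X}.
Min-cut edges: W→Ref (3), X→Ref (7); capacity 3 + 7 = 10.
This cut is saturated, so no flow can exceed 10.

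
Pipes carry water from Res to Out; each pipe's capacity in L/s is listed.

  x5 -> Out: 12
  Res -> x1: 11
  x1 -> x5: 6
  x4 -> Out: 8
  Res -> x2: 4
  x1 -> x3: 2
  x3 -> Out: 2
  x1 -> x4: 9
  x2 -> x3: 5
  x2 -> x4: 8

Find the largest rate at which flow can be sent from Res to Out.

15

Augment Res→x1→x3→Out: bottleneck 2, flow now 2.
Augment Res→x1→x4→Out: bottleneck 8, flow now 10.
Augment Res→x1→x5→Out: bottleneck 1, flow now 11.
Augment Res→x2→x3→x1→x5→Out: bottleneck 2, flow now 13. (uses reverse residual edge)
Augment Res→x2→x4→x1→x5→Out: bottleneck 2, flow now 15. (uses reverse residual edge)
No augmenting path remains; maximum flow = 15.
In the residual graph, reachable from Res: {Res}.
Min-cut edges: Res→x1 (11), Res→x2 (4); capacity 11 + 4 = 15.
This cut is saturated, so no flow can exceed 15.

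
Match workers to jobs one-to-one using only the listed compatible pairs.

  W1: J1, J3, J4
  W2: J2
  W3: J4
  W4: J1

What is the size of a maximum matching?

Unit-capacity flow: source→left, listed edges, right→sink; max matching = max flow.
Augmenting path W1→J1 (+1); matched 1.
Augmenting path W2→J2 (+1); matched 2.
Augmenting path W3→J4 (+1); matched 3.
Augmenting path W4→J1→W1→J3 (+1); matched 4.
No augmenting path remains; maximum matching = 4.
König certificate: {W1, W2, W3, W4} is a vertex cover of size 4 (every listed pair touches it), so no matching can be larger.

4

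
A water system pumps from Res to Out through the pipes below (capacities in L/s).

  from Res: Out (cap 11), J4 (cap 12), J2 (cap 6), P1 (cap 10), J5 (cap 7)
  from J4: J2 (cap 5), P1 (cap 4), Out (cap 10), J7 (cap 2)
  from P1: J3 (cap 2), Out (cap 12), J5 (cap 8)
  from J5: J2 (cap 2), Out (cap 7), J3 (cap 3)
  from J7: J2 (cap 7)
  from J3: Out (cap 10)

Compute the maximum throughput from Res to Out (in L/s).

40

Augment Res→Out: bottleneck 11, flow now 11.
Augment Res→J4→Out: bottleneck 10, flow now 21.
Augment Res→P1→Out: bottleneck 10, flow now 31.
Augment Res→J5→Out: bottleneck 7, flow now 38.
Augment Res→J4→P1→Out: bottleneck 2, flow now 40.
No augmenting path remains; maximum flow = 40.
In the residual graph, reachable from Res: {Res, J2}.
Min-cut edges: Res→J4 (12), Res→P1 (10), Res→J5 (7), Res→Out (11); capacity 12 + 10 + 7 + 11 = 40.
This cut is saturated, so no flow can exceed 40.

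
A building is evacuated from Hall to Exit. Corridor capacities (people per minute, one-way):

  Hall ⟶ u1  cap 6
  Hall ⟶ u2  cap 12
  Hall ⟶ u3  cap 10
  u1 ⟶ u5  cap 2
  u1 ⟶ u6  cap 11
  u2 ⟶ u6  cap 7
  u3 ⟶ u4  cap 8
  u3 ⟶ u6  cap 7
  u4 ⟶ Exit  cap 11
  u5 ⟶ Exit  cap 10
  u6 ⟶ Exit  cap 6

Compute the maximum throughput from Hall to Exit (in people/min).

Augment Hall→u1→u5→Exit: bottleneck 2, flow now 2.
Augment Hall→u1→u6→Exit: bottleneck 4, flow now 6.
Augment Hall→u2→u6→Exit: bottleneck 2, flow now 8.
Augment Hall→u3→u4→Exit: bottleneck 8, flow now 16.
No augmenting path remains; maximum flow = 16.
In the residual graph, reachable from Hall: {Hall, u1, u2, u3, u6}.
Min-cut edges: u1→u5 (2), u3→u4 (8), u6→Exit (6); capacity 2 + 8 + 6 = 16.
This cut is saturated, so no flow can exceed 16.

16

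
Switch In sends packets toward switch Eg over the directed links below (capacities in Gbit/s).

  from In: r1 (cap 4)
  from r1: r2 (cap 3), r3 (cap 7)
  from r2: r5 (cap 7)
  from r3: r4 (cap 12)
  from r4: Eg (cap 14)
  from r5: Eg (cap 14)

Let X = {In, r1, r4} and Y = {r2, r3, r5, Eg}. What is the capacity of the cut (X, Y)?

24

Edges leaving {In, r1, r4}: r1→r2 (3), r1→r3 (7), r4→Eg (14).
Cut capacity = 3 + 7 + 14 = 24.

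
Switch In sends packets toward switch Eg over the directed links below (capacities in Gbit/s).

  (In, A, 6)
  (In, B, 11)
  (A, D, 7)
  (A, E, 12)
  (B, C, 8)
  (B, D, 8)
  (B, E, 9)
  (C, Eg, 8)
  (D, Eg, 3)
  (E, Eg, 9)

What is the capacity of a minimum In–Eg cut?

Augment In→A→D→Eg: bottleneck 3, flow now 3.
Augment In→A→E→Eg: bottleneck 3, flow now 6.
Augment In→B→C→Eg: bottleneck 8, flow now 14.
Augment In→B→E→Eg: bottleneck 3, flow now 17.
No augmenting path remains; maximum flow = 17.
By max-flow min-cut, the minimum cut capacity equals the max flow.
In the residual graph, reachable from In: {In}.
Min-cut edges: In→A (6), In→B (11); capacity 6 + 11 = 17.

17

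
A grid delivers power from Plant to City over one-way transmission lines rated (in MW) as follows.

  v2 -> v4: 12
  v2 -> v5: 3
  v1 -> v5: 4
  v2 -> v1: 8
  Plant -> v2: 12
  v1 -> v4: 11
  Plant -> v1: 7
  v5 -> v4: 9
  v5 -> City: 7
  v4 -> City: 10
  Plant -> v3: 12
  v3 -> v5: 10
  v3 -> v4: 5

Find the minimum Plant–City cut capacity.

17

Augment Plant→v1→v4→City: bottleneck 7, flow now 7.
Augment Plant→v2→v4→City: bottleneck 3, flow now 10.
Augment Plant→v2→v5→City: bottleneck 3, flow now 13.
Augment Plant→v3→v5→City: bottleneck 4, flow now 17.
No augmenting path remains; maximum flow = 17.
By max-flow min-cut, the minimum cut capacity equals the max flow.
In the residual graph, reachable from Plant: {Plant, v1, v2, v3, v4, v5}.
Min-cut edges: v4→City (10), v5→City (7); capacity 10 + 7 = 17.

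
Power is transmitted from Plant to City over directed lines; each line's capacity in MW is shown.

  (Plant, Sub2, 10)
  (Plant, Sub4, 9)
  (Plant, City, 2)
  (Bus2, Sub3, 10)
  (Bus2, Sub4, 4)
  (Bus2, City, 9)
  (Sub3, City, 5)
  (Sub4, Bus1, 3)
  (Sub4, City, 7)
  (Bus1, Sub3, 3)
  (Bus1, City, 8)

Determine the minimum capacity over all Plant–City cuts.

Augment Plant→City: bottleneck 2, flow now 2.
Augment Plant→Sub4→City: bottleneck 7, flow now 9.
Augment Plant→Sub4→Bus1→City: bottleneck 2, flow now 11.
No augmenting path remains; maximum flow = 11.
By max-flow min-cut, the minimum cut capacity equals the max flow.
In the residual graph, reachable from Plant: {Plant, Sub2}.
Min-cut edges: Plant→Sub4 (9), Plant→City (2); capacity 9 + 2 = 11.

11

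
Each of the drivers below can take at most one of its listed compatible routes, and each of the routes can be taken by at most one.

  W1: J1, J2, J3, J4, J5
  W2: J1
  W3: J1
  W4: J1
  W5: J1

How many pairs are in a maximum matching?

Unit-capacity flow: source→left, listed edges, right→sink; max matching = max flow.
Augmenting path W1→J1 (+1); matched 1.
Augmenting path W2→J1→W1→J2 (+1); matched 2.
No augmenting path remains; maximum matching = 2.
König certificate: {W1, J1} is a vertex cover of size 2 (every listed pair touches it), so no matching can be larger.

2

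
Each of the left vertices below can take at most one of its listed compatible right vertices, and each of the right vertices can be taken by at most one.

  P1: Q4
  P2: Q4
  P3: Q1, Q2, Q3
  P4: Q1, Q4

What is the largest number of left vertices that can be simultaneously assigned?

3

Unit-capacity flow: source→left, listed edges, right→sink; max matching = max flow.
Augmenting path P1→Q4 (+1); matched 1.
Augmenting path P3→Q1 (+1); matched 2.
Augmenting path P4→Q1→P3→Q2 (+1); matched 3.
No augmenting path remains; maximum matching = 3.
König certificate: {P3, P4, Q4} is a vertex cover of size 3 (every listed pair touches it), so no matching can be larger.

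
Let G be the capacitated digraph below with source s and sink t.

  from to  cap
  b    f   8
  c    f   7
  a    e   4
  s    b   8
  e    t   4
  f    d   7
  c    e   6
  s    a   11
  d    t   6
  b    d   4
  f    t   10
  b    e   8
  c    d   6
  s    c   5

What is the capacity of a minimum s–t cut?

17

Augment s→a→e→t: bottleneck 4, flow now 4.
Augment s→b→d→t: bottleneck 4, flow now 8.
Augment s→b→f→t: bottleneck 4, flow now 12.
Augment s→c→d→t: bottleneck 2, flow now 14.
Augment s→c→f→t: bottleneck 3, flow now 17.
No augmenting path remains; maximum flow = 17.
By max-flow min-cut, the minimum cut capacity equals the max flow.
In the residual graph, reachable from s: {s, a}.
Min-cut edges: s→b (8), s→c (5), a→e (4); capacity 8 + 5 + 4 = 17.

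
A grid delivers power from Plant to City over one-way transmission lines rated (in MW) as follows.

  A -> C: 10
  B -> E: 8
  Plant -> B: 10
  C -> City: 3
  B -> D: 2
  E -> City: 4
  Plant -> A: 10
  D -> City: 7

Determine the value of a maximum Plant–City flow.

Augment Plant→A→C→City: bottleneck 3, flow now 3.
Augment Plant→B→D→City: bottleneck 2, flow now 5.
Augment Plant→B→E→City: bottleneck 4, flow now 9.
No augmenting path remains; maximum flow = 9.
In the residual graph, reachable from Plant: {Plant, A, B, C, E}.
Min-cut edges: B→D (2), C→City (3), E→City (4); capacity 2 + 3 + 4 = 9.
This cut is saturated, so no flow can exceed 9.

9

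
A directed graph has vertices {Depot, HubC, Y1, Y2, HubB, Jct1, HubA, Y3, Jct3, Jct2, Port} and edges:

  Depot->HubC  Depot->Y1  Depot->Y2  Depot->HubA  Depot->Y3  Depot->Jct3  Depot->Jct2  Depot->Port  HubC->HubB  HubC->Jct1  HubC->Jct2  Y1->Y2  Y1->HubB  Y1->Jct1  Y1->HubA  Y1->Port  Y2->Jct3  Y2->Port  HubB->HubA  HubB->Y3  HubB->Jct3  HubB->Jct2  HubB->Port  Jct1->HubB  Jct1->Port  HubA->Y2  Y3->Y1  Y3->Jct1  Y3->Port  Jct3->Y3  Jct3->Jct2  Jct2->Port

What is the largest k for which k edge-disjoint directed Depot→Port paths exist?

Assign every edge capacity 1; by Menger, the answer equals the max flow.
Path Depot→Port (+1); total 1.
Path Depot→Y1→Port (+1); total 2.
Path Depot→Y2→Port (+1); total 3.
Path Depot→Y3→Port (+1); total 4.
Path Depot→Jct2→Port (+1); total 5.
Path Depot→HubC→HubB→Port (+1); total 6.
Path Depot→Jct3→Y3→Jct1→Port (+1); total 7.
No residual Depot→Port path; max flow = 7.
Certifying cut of size 7: {Depot→HubC, Depot→Port, Depot→Y1, Depot→Y3, Jct2→Port, Jct3→Y3, Y2→Port}.

7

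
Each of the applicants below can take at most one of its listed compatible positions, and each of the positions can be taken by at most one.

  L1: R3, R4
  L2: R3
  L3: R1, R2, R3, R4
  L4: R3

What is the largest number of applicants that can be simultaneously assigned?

Unit-capacity flow: source→left, listed edges, right→sink; max matching = max flow.
Augmenting path L1→R3 (+1); matched 1.
Augmenting path L3→R1 (+1); matched 2.
Augmenting path L2→R3→L1→R4 (+1); matched 3.
No augmenting path remains; maximum matching = 3.
König certificate: {L1, L3, R3} is a vertex cover of size 3 (every listed pair touches it), so no matching can be larger.

3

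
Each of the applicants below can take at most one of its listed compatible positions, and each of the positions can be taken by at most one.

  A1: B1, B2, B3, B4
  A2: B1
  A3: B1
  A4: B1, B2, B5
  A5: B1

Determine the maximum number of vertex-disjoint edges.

3

Unit-capacity flow: source→left, listed edges, right→sink; max matching = max flow.
Augmenting path A1→B1 (+1); matched 1.
Augmenting path A4→B2 (+1); matched 2.
Augmenting path A2→B1→A1→B3 (+1); matched 3.
No augmenting path remains; maximum matching = 3.
König certificate: {A1, A4, B1} is a vertex cover of size 3 (every listed pair touches it), so no matching can be larger.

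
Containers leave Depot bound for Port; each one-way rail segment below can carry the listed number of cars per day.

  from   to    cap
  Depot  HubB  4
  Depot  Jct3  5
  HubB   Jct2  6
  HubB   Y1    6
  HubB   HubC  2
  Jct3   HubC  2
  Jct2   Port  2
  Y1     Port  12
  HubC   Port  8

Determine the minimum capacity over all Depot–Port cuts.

6

Augment Depot→HubB→Jct2→Port: bottleneck 2, flow now 2.
Augment Depot→HubB→Y1→Port: bottleneck 2, flow now 4.
Augment Depot→Jct3→HubC→Port: bottleneck 2, flow now 6.
No augmenting path remains; maximum flow = 6.
By max-flow min-cut, the minimum cut capacity equals the max flow.
In the residual graph, reachable from Depot: {Depot, Jct3}.
Min-cut edges: Depot→HubB (4), Jct3→HubC (2); capacity 4 + 2 = 6.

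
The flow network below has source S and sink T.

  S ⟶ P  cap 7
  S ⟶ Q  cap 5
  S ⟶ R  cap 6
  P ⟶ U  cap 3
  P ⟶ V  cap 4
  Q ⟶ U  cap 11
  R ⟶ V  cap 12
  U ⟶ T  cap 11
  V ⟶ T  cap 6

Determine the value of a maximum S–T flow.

Augment S→P→U→T: bottleneck 3, flow now 3.
Augment S→P→V→T: bottleneck 4, flow now 7.
Augment S→Q→U→T: bottleneck 5, flow now 12.
Augment S→R→V→T: bottleneck 2, flow now 14.
No augmenting path remains; maximum flow = 14.
In the residual graph, reachable from S: {S, P, R, V}.
Min-cut edges: S→Q (5), P→U (3), V→T (6); capacity 5 + 3 + 6 = 14.
This cut is saturated, so no flow can exceed 14.

14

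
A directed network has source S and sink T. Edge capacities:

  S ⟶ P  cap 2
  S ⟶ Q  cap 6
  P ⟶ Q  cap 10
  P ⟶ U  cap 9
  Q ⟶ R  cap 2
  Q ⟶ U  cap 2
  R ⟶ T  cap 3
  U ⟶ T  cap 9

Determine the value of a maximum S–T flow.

6

Augment S→P→U→T: bottleneck 2, flow now 2.
Augment S→Q→R→T: bottleneck 2, flow now 4.
Augment S→Q→U→T: bottleneck 2, flow now 6.
No augmenting path remains; maximum flow = 6.
In the residual graph, reachable from S: {S, Q}.
Min-cut edges: S→P (2), Q→R (2), Q→U (2); capacity 2 + 2 + 2 = 6.
This cut is saturated, so no flow can exceed 6.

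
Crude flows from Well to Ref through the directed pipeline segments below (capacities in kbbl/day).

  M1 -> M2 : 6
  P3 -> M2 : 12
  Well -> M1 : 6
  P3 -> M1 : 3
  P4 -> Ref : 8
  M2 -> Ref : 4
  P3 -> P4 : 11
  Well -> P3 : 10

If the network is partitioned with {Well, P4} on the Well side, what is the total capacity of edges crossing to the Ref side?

24

Edges leaving {Well, P4}: Well→M1 (6), Well→P3 (10), P4→Ref (8).
Cut capacity = 6 + 10 + 8 = 24.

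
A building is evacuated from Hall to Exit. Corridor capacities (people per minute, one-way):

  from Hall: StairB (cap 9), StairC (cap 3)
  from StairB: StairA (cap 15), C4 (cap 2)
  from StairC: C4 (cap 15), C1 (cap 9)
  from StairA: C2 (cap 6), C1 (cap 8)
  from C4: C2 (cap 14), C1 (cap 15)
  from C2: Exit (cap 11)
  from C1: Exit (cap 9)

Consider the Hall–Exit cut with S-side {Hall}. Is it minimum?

Given cut capacity: 9 + 3 = 12.
Augment Hall→StairC→C1→Exit: bottleneck 3, flow now 3.
Augment Hall→StairB→StairA→C2→Exit: bottleneck 6, flow now 9.
Augment Hall→StairB→StairA→C1→Exit: bottleneck 3, flow now 12.
No augmenting path remains; maximum flow = 12.
Cut capacity 12 equals the max flow, so it is a minimum cut.

Yes — it is a minimum cut (capacity 12).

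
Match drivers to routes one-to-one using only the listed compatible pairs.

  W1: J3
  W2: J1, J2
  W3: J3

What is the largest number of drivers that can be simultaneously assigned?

Unit-capacity flow: source→left, listed edges, right→sink; max matching = max flow.
Augmenting path W1→J3 (+1); matched 1.
Augmenting path W2→J1 (+1); matched 2.
No augmenting path remains; maximum matching = 2.
König certificate: {W2, J3} is a vertex cover of size 2 (every listed pair touches it), so no matching can be larger.

2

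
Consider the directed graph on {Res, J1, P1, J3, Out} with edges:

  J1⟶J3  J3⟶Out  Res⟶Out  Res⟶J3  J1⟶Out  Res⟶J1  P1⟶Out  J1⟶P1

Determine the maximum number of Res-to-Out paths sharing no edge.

Assign every edge capacity 1; by Menger, the answer equals the max flow.
Path Res→Out (+1); total 1.
Path Res→J1→Out (+1); total 2.
Path Res→J3→Out (+1); total 3.
No residual Res→Out path; max flow = 3.
Certifying cut of size 3: {Res→J1, Res→J3, Res→Out}.

3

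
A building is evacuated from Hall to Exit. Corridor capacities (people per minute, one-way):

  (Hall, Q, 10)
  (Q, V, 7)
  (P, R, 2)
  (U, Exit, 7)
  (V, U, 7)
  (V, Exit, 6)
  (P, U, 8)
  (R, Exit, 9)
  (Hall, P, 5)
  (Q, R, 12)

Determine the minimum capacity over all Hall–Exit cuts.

Augment Hall→P→R→Exit: bottleneck 2, flow now 2.
Augment Hall→P→U→Exit: bottleneck 3, flow now 5.
Augment Hall→Q→R→Exit: bottleneck 7, flow now 12.
Augment Hall→Q→V→Exit: bottleneck 3, flow now 15.
No augmenting path remains; maximum flow = 15.
By max-flow min-cut, the minimum cut capacity equals the max flow.
In the residual graph, reachable from Hall: {Hall}.
Min-cut edges: Hall→P (5), Hall→Q (10); capacity 5 + 10 = 15.

15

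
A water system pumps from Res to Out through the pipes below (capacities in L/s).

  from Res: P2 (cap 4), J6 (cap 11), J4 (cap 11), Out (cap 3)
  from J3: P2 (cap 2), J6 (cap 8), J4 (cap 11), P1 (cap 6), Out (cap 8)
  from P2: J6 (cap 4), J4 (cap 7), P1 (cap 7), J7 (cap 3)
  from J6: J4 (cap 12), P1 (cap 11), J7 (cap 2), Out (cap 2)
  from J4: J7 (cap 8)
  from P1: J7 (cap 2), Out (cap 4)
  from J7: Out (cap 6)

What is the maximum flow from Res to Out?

15

Augment Res→Out: bottleneck 3, flow now 3.
Augment Res→J6→Out: bottleneck 2, flow now 5.
Augment Res→P2→P1→Out: bottleneck 4, flow now 9.
Augment Res→J6→J7→Out: bottleneck 2, flow now 11.
Augment Res→J4→J7→Out: bottleneck 4, flow now 15.
No augmenting path remains; maximum flow = 15.
In the residual graph, reachable from Res: {Res, P2, J6, J4, P1, J7}.
Min-cut edges: Res→Out (3), J6→Out (2), P1→Out (4), J7→Out (6); capacity 3 + 2 + 4 + 6 = 15.
This cut is saturated, so no flow can exceed 15.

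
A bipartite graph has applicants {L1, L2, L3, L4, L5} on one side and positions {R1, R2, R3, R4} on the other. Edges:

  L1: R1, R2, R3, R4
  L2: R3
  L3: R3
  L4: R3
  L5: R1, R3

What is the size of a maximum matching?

3

Unit-capacity flow: source→left, listed edges, right→sink; max matching = max flow.
Augmenting path L1→R1 (+1); matched 1.
Augmenting path L2→R3 (+1); matched 2.
Augmenting path L5→R1→L1→R2 (+1); matched 3.
No augmenting path remains; maximum matching = 3.
König certificate: {L1, L5, R3} is a vertex cover of size 3 (every listed pair touches it), so no matching can be larger.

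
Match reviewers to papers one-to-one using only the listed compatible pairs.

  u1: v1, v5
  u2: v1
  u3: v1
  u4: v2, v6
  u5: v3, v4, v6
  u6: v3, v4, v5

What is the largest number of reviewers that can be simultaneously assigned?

Unit-capacity flow: source→left, listed edges, right→sink; max matching = max flow.
Augmenting path u1→v1 (+1); matched 1.
Augmenting path u4→v2 (+1); matched 2.
Augmenting path u5→v3 (+1); matched 3.
Augmenting path u6→v4 (+1); matched 4.
Augmenting path u2→v1→u1→v5 (+1); matched 5.
No augmenting path remains; maximum matching = 5.
König certificate: {u1, u4, u5, u6, v1} is a vertex cover of size 5 (every listed pair touches it), so no matching can be larger.

5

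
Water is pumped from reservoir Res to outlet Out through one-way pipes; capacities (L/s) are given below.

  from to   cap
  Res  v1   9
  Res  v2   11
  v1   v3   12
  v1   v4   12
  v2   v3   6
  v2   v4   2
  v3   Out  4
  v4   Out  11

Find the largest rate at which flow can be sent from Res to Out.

15

Augment Res→v1→v3→Out: bottleneck 4, flow now 4.
Augment Res→v1→v4→Out: bottleneck 5, flow now 9.
Augment Res→v2→v4→Out: bottleneck 2, flow now 11.
Augment Res→v2→v3→v1→v4→Out: bottleneck 4, flow now 15. (uses reverse residual edge)
No augmenting path remains; maximum flow = 15.
In the residual graph, reachable from Res: {Res, v2, v3}.
Min-cut edges: Res→v1 (9), v2→v4 (2), v3→Out (4); capacity 9 + 2 + 4 = 15.
This cut is saturated, so no flow can exceed 15.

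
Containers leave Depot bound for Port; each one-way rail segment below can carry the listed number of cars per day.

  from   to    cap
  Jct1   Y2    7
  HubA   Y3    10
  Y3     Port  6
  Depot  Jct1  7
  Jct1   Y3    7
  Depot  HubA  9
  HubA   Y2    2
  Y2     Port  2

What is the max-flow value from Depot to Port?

Augment Depot→Jct1→Y2→Port: bottleneck 2, flow now 2.
Augment Depot→Jct1→Y3→Port: bottleneck 5, flow now 7.
Augment Depot→HubA→Y3→Port: bottleneck 1, flow now 8.
No augmenting path remains; maximum flow = 8.
In the residual graph, reachable from Depot: {Depot, Jct1, HubA, Y2, Y3}.
Min-cut edges: Y2→Port (2), Y3→Port (6); capacity 2 + 6 = 8.
This cut is saturated, so no flow can exceed 8.

8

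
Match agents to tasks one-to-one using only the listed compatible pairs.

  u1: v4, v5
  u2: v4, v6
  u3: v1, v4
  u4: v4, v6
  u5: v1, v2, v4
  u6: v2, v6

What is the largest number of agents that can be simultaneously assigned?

5

Unit-capacity flow: source→left, listed edges, right→sink; max matching = max flow.
Augmenting path u1→v4 (+1); matched 1.
Augmenting path u2→v6 (+1); matched 2.
Augmenting path u3→v1 (+1); matched 3.
Augmenting path u5→v2 (+1); matched 4.
Augmenting path u4→v4→u1→v5 (+1); matched 5.
No augmenting path remains; maximum matching = 5.
König certificate: {u1, v1, v2, v4, v6} is a vertex cover of size 5 (every listed pair touches it), so no matching can be larger.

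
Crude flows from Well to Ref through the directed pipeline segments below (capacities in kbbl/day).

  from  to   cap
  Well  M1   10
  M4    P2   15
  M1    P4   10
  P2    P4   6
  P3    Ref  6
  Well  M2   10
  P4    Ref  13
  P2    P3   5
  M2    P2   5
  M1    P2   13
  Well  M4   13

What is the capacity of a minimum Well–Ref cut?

Augment Well→M1→P4→Ref: bottleneck 10, flow now 10.
Augment Well→M2→P2→P4→Ref: bottleneck 3, flow now 13.
Augment Well→M2→P2→P3→Ref: bottleneck 2, flow now 15.
Augment Well→M4→P2→P3→Ref: bottleneck 3, flow now 18.
No augmenting path remains; maximum flow = 18.
By max-flow min-cut, the minimum cut capacity equals the max flow.
In the residual graph, reachable from Well: {Well, M2, M1, M4, P2, P4}.
Min-cut edges: P2→P3 (5), P4→Ref (13); capacity 5 + 13 = 18.

18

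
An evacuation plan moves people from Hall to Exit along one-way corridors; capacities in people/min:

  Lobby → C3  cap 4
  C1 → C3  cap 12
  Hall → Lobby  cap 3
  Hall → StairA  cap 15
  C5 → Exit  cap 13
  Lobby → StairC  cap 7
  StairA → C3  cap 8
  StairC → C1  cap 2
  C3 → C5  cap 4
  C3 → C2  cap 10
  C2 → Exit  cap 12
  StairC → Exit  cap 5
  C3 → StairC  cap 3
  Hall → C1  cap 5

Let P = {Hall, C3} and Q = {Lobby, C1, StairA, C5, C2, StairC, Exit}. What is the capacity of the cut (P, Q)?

40

Edges leaving {Hall, C3}: Hall→Lobby (3), Hall→C1 (5), Hall→StairA (15), C3→C5 (4), C3→C2 (10), C3→StairC (3).
Cut capacity = 3 + 5 + 15 + 4 + 10 + 3 = 40.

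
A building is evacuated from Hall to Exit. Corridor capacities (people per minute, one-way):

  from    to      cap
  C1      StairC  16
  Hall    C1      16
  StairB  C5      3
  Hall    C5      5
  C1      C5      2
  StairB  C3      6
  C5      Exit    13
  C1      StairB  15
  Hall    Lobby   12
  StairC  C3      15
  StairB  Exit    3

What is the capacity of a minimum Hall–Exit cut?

Augment Hall→C5→Exit: bottleneck 5, flow now 5.
Augment Hall→C1→StairB→Exit: bottleneck 3, flow now 8.
Augment Hall→C1→C5→Exit: bottleneck 2, flow now 10.
Augment Hall→C1→StairB→C5→Exit: bottleneck 3, flow now 13.
No augmenting path remains; maximum flow = 13.
By max-flow min-cut, the minimum cut capacity equals the max flow.
In the residual graph, reachable from Hall: {Hall, C1, StairB, Lobby, StairC, C3}.
Min-cut edges: Hall→C5 (5), C1→C5 (2), StairB→C5 (3), StairB→Exit (3); capacity 5 + 2 + 3 + 3 = 13.

13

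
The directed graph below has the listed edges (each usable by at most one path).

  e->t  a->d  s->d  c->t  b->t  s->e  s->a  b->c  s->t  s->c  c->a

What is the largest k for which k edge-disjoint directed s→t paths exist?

Assign every edge capacity 1; by Menger, the answer equals the max flow.
Path s→t (+1); total 1.
Path s→c→t (+1); total 2.
Path s→e→t (+1); total 3.
No residual s→t path; max flow = 3.
Certifying cut of size 3: {s→c, s→e, s→t}.

3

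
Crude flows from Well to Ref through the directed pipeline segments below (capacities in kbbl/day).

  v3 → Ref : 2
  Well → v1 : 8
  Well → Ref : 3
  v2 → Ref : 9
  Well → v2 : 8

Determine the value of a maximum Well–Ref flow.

Augment Well→Ref: bottleneck 3, flow now 3.
Augment Well→v2→Ref: bottleneck 8, flow now 11.
No augmenting path remains; maximum flow = 11.
In the residual graph, reachable from Well: {Well, v1}.
Min-cut edges: Well→v2 (8), Well→Ref (3); capacity 8 + 3 = 11.
This cut is saturated, so no flow can exceed 11.

11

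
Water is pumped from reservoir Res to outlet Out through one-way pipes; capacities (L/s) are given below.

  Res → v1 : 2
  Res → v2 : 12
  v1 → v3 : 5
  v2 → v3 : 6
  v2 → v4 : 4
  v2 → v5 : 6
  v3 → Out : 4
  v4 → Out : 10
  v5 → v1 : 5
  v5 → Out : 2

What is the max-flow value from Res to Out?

Augment Res→v1→v3→Out: bottleneck 2, flow now 2.
Augment Res→v2→v3→Out: bottleneck 2, flow now 4.
Augment Res→v2→v4→Out: bottleneck 4, flow now 8.
Augment Res→v2→v5→Out: bottleneck 2, flow now 10.
No augmenting path remains; maximum flow = 10.
In the residual graph, reachable from Res: {Res, v1, v2, v3, v5}.
Min-cut edges: v2→v4 (4), v3→Out (4), v5→Out (2); capacity 4 + 4 + 2 = 10.
This cut is saturated, so no flow can exceed 10.

10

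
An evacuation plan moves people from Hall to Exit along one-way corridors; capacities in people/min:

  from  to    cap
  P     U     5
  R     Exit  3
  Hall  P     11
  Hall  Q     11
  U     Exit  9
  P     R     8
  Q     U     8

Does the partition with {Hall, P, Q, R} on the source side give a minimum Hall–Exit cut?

Given cut capacity: 5 + 8 + 3 = 16.
Augment Hall→P→R→Exit: bottleneck 3, flow now 3.
Augment Hall→P→U→Exit: bottleneck 5, flow now 8.
Augment Hall→Q→U→Exit: bottleneck 4, flow now 12.
No augmenting path remains; maximum flow = 12.
In the residual graph, reachable from Hall: {Hall, P, Q, R, U}.
Min-cut edges: R→Exit (3), U→Exit (9); capacity 3 + 9 = 12.
Cut capacity 16 exceeds the max flow 12, so it is not minimum.

No — its capacity is 16, but the minimum cut has capacity 12.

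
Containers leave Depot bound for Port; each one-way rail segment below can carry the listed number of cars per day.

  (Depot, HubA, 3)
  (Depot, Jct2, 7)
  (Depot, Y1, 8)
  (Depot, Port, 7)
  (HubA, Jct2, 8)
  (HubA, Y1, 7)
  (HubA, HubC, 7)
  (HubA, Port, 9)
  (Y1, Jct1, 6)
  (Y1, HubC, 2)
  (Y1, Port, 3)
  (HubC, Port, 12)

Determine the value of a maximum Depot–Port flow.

15

Augment Depot→Port: bottleneck 7, flow now 7.
Augment Depot→HubA→Port: bottleneck 3, flow now 10.
Augment Depot→Y1→Port: bottleneck 3, flow now 13.
Augment Depot→Y1→HubC→Port: bottleneck 2, flow now 15.
No augmenting path remains; maximum flow = 15.
In the residual graph, reachable from Depot: {Depot, Jct2, Y1, Jct1}.
Min-cut edges: Depot→HubA (3), Depot→Port (7), Y1→HubC (2), Y1→Port (3); capacity 3 + 7 + 2 + 3 = 15.
This cut is saturated, so no flow can exceed 15.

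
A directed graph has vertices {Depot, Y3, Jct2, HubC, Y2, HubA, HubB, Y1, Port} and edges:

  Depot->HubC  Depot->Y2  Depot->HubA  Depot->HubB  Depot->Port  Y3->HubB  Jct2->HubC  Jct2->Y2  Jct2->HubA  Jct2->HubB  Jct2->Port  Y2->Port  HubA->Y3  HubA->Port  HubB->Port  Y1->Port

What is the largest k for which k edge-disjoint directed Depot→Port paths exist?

Assign every edge capacity 1; by Menger, the answer equals the max flow.
Path Depot→Port (+1); total 1.
Path Depot→Y2→Port (+1); total 2.
Path Depot→HubA→Port (+1); total 3.
Path Depot→HubB→Port (+1); total 4.
No residual Depot→Port path; max flow = 4.
Certifying cut of size 4: {Depot→HubA, Depot→HubB, Depot→Port, Depot→Y2}.

4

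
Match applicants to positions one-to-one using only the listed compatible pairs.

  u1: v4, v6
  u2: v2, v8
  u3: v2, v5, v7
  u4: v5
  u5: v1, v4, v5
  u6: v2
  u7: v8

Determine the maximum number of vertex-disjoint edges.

6

Unit-capacity flow: source→left, listed edges, right→sink; max matching = max flow.
Augmenting path u1→v4 (+1); matched 1.
Augmenting path u2→v2 (+1); matched 2.
Augmenting path u3→v5 (+1); matched 3.
Augmenting path u5→v1 (+1); matched 4.
Augmenting path u7→v8 (+1); matched 5.
Augmenting path u4→v5→u3→v7 (+1); matched 6.
No augmenting path remains; maximum matching = 6.
König certificate: {u1, u3, u4, u5, v2, v8} is a vertex cover of size 6 (every listed pair touches it), so no matching can be larger.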